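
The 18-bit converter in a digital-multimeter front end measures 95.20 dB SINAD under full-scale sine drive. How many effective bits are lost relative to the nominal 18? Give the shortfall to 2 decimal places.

ENOB = (SINAD − 1.76)/6.02 = (95.20 − 1.76)/6.02 = 15.5216 bits.
Lost resolution: 18 − 15.5216 = 2.4784 bits.

2.48 bits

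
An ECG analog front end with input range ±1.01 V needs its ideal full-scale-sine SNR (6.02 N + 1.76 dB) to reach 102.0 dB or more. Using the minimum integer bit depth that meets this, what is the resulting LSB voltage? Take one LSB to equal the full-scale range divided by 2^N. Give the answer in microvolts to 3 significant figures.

Span: 1.01 V − (-1.01 V) = 2.02 V.
6.02 N + 1.76 ≥ 102.0 gives N ≥ 16.651, so the minimum integer is 17.
LSB = 2.02 V / 2^17 = 15.4 µV.

15.4 µV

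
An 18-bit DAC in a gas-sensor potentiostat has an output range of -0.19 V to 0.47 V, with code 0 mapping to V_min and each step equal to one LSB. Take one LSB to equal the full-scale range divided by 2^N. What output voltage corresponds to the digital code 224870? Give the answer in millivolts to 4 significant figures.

Range = 0.47 − (-0.19) = 0.66 V. LSB = 0.66 V / 2^18.
V_out = -0.19 + 224870 × (0.66/262144) V
      = -0.19 + 0.566155 = 0.376155 V.

376.2 mV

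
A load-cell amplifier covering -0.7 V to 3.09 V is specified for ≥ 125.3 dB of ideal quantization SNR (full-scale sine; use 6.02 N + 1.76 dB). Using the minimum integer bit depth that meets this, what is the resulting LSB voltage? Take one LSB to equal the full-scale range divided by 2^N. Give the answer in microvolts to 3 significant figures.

Range = 3.09 − (-0.7) = 3.79 V.
Solving 6.02 N ≥ 125.3 − 1.76: N ≥ 20.522. Round up → N = 21.
LSB = 3.79 V ÷ 2^21 = 3.79/2097152 V = 1.81 µV.

1.81 µV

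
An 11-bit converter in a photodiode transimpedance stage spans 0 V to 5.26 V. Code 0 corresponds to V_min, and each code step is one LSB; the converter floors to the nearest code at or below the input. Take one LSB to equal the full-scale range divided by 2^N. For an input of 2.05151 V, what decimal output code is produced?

798

Range is 5.26 V. LSB = 5.26 V / 2^11 ≈ 2.568 mV.
(V_in − V_min) × 2^11/range = (2.05151 − (0)) × 2048/5.26 = 798.763.
Floor → code = 798.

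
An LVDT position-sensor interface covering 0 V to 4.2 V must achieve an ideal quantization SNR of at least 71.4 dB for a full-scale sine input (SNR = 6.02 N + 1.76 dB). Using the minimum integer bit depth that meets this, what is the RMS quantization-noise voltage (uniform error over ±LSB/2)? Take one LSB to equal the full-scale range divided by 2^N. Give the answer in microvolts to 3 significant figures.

Full-scale range = 4.2 V.
N ≥ (71.4 − 1.76)/6.02 = 11.568 → N_min = 12.
One LSB is 4.2 V / 4096 = 1.0254 mV.
RMS noise = LSB/√12 = 296 µV.

296 µV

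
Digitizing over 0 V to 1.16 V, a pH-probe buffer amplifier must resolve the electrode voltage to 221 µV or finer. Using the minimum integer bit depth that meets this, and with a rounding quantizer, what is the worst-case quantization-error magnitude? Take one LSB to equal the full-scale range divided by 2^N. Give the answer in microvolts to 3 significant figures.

70.8 µV

V_FS = 1.16 V.
Required number of levels: 1.16/221 µV = 5248.9; smallest N with 2^N ≥ that is 13.
One LSB is 1.16 V / 8192 = 141.60 µV.
|e|_max = LSB/2 = 70.8 µV.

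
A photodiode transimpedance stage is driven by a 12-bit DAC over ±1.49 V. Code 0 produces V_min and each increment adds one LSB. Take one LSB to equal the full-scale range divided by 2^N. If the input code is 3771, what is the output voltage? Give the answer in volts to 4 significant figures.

1.254 V

Span: 1.49 V − (-1.49 V) = 2.98 V. LSB = 2.98 V / 2^12.
V_out = V_min + code × LSB = -1.49 V + 3771 × 2.98 V / 4096
      = -1.49 V + 2.74355 V = 1.25355 V.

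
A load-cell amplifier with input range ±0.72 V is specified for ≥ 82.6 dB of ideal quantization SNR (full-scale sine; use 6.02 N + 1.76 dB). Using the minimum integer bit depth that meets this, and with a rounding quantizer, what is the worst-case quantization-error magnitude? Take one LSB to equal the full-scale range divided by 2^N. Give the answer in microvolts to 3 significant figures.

43.9 µV

Range = 0.72 − (-0.72) = 1.44 V.
N ≥ (82.6 − 1.76)/6.02 = 13.429 → N_min = 14.
One LSB is 1.44 V / 16384 = 87.891 µV.
Half an LSB is 43.9 µV.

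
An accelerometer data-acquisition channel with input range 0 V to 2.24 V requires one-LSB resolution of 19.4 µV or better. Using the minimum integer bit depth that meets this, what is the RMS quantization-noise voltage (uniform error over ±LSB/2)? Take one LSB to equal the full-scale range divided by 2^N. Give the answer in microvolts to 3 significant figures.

Span = 2.24 V.
2.24 V / 19.4 µV = 115500. Since 2^16 = 65536 and 2^17 = 131072, N = 17.
LSB = 2.24 V ÷ 2^17 = 2.24/131072 V = 17.090 µV.
σ_q = LSB/√12 = 17.090 µV/3.4641 = 4.93 µV.

4.93 µV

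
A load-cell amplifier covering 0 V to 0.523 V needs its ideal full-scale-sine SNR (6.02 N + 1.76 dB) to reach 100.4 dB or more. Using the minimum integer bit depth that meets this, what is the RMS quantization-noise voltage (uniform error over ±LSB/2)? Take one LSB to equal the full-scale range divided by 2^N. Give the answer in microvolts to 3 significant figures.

V_FS = 0.523 V.
Required N = ⌈(100.4 − 1.76)/6.02⌉ = ⌈16.385⌉ = 17.
LSB = 0.523 V ÷ 2^17 = 0.523/131072 V = 3.9902 µV.
V_rms = LSB/√12 = 1.15 µV.

1.15 µV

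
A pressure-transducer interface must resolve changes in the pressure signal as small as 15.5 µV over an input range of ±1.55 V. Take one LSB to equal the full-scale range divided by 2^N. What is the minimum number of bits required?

Full-scale range = 1.55 V − (-1.55 V) = 3.1 V.
Need 2^N ≥ 3.1 V / 15.5 µV = 200000 → N_min = 18.

18 bits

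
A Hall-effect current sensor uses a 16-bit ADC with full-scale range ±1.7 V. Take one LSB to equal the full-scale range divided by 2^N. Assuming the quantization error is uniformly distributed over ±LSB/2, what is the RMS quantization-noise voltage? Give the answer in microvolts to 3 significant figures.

15.0 µV

Range = 1.7 − (-1.7) = 3.4 V.
One LSB is 3.4 V / 65536 = 51.880 µV.
RMS of a uniform error over width LSB is LSB/√12 = 15.0 µV.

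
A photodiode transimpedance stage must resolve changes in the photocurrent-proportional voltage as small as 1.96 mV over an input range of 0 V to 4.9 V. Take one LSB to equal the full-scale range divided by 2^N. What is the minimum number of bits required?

Span = 4.9 V.
Required number of levels: 4.9/1.96 mV = 2500.0; smallest N with 2^N ≥ that is 12.

12 bits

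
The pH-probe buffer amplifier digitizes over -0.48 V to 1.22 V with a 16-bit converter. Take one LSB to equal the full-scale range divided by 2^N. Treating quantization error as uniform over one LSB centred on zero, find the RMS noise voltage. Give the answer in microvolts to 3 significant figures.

7.49 µV

Span: 1.22 V − (-0.48 V) = 1.7 V.
Step size = 1.7/65536 V = 25.940 µV.
V_rms = LSB/√12 = 25.940 µV / √12 = 7.49 µV.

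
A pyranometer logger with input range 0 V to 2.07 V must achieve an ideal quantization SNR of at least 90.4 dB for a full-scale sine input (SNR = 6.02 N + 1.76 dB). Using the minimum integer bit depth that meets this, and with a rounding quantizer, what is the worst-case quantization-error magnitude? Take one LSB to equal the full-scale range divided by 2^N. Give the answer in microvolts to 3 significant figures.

Full-scale range = 2.07 V.
Solving 6.02 N ≥ 90.4 − 1.76: N ≥ 14.724. Round up → N = 15.
One LSB is 2.07 V / 32768 = 63.171 µV.
Half an LSB is 31.6 µV.

31.6 µV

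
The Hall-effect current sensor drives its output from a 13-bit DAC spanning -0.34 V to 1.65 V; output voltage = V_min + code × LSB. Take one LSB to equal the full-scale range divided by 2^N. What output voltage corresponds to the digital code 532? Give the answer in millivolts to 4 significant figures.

-210.8 mV

Full-scale range = 1.65 V − (-0.34 V) = 1.99 V. LSB = 1.99 V / 2^13.
V_out = -0.34 + 532 × (1.99/8192) V
      = -0.34 + 0.129233 = -0.210767 V.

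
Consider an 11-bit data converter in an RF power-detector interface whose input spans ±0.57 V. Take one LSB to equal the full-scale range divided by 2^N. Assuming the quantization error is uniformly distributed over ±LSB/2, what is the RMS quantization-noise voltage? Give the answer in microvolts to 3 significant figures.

Range = 0.57 − (-0.57) = 1.14 V.
LSB = 1.14 V ÷ 2^11 = 1.14/2048 V = 0.55664 mV.
V_rms = LSB/√12 = 0.55664 mV / √12 = 161 µV.

161 µV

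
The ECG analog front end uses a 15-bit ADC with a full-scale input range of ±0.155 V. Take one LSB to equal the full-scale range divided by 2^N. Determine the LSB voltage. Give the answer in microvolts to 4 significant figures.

Full-scale range = 0.155 V − (-0.155 V) = 0.31 V.
There are 2^15 = 32768 steps.
One LSB is 0.31 V / 32768 = 9.460 µV.

9.460 µV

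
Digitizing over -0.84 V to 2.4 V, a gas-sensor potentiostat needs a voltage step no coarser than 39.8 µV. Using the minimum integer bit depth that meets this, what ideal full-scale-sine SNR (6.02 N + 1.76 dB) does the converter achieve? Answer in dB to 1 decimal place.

Full-scale range = 2.4 V − (-0.84 V) = 3.24 V.
3.24 V / 39.8 µV = 81410. Since 2^16 = 65536 and 2^17 = 131072, N = 17.
Ideal SNR at N = 17: 6.02·17 + 1.76 = 104.1 dB.

104.1 dB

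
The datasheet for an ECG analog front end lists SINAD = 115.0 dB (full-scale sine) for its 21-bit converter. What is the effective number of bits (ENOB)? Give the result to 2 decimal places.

ENOB = (SINAD − 1.76) / 6.02 = (115.0 − 1.76) / 6.02 = 113.24 / 6.02 = 18.8106.

18.81 bits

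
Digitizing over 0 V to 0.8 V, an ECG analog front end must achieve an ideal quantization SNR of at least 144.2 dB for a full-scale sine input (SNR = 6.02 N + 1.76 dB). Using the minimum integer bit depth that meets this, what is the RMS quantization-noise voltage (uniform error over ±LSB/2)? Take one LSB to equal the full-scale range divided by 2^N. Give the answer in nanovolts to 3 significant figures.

V_FS = 0.8 V.
Required N = ⌈(144.2 − 1.76)/6.02⌉ = ⌈23.661⌉ = 24.
One LSB is 0.8 V / 16777216 = 47.684 nV.
σ_q = LSB/√12 = 47.684 nV/3.4641 = 13.8 nV.

13.8 nV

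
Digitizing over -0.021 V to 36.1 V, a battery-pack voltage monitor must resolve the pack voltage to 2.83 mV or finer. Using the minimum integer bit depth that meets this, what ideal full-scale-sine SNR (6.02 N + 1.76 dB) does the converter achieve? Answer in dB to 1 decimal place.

86.0 dB

Full-scale range = 36.1 V − (-0.021 V) = 36.121 V.
36.121 V / 2.83 mV = 12760. Since 2^13 = 8192 and 2^14 = 16384, N = 14.
Ideal SNR at N = 14: 6.02·14 + 1.76 = 86.0 dB.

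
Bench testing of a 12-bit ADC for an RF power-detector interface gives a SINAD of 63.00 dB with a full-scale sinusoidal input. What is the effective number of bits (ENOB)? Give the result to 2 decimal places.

10.17 bits

ENOB = (63.00 − 1.76)/6.02 = 10.1728 bits.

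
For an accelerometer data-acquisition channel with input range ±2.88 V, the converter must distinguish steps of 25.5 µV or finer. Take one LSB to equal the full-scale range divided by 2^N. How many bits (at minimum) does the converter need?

18 bits

Span: 2.88 V − (-2.88 V) = 5.76 V.
5.76 V / 25.5 µV = 225900. Since 2^17 = 131072 and 2^18 = 262144, N = 18.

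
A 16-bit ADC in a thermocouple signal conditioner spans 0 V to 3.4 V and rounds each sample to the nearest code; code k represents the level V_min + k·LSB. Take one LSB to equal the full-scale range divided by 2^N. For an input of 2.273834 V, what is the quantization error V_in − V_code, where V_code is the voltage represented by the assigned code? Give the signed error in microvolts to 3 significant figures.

Span = 3.4 V. LSB = 3.4 V / 2^16 ≈ 51.88 µV.
(2.273834 − (0)) / LSB = 2.273834 × 65536/3.4 = 43828.8191. Nearest integer: k = 43829.
V_code = 0 + (43829/65536) × 3.4 = 2.2738433838 V.
e = 2.273834 − (2.2738433838) = −9.38 µV.

−9.38 µV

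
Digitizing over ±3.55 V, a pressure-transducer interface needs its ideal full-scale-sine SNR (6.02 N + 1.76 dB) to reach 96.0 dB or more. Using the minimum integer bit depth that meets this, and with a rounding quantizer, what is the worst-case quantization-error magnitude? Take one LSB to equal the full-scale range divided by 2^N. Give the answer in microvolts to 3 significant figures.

54.2 µV

Full-scale range = 3.55 V − (-3.55 V) = 7.1 V.
N ≥ (96.0 − 1.76)/6.02 = 15.654 → N_min = 16.
One LSB is 7.1 V / 65536 = 108.34 µV.
Max error for round-to-nearest is LSB/2 = 54.2 µV.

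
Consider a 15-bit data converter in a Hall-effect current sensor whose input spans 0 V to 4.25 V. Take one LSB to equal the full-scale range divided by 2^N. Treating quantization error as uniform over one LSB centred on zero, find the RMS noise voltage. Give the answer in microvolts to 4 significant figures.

37.44 µV

Range is 4.25 V.
Step size = 4.25/32768 V = 129.700 µV.
σ_q = LSB/√12 = 129.700 µV/3.4641 = 37.44 µV.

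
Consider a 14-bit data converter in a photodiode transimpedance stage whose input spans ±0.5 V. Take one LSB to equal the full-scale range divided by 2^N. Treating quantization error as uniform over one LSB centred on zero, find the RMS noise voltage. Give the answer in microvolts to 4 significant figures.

17.62 µV

Full-scale range = 0.5 V − (-0.5 V) = 1 V.
LSB = 1 V / 2^14 = 61.0352 µV.
σ_q = LSB/√12 = 61.0352 µV/3.4641 = 17.62 µV.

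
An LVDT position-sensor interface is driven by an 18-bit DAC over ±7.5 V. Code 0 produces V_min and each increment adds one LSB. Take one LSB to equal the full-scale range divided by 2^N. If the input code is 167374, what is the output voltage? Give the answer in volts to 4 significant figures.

The full-scale span is 7.5 − (-7.5) = 15 V. LSB = 15 V / 2^18.
V_out = V_min + code × LSB = -7.5 V + 167374 × 15 V / 262144
      = -7.5 + 9.57722 = 2.07722 V.

2.077 V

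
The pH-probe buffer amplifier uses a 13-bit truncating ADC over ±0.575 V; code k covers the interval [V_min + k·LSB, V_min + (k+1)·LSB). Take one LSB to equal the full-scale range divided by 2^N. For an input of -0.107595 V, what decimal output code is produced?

3329

The full-scale span is 0.575 − (-0.575) = 1.15 V. LSB = 1.15 V / 2^13 ≈ 140.4 µV.
code = ⌊(V_in − V_min)/LSB⌋ = ⌊(V_in − V_min) × 2^13 / range⌋
     = ⌊(-0.107595 − (-0.575)) × 8192 / 1.15⌋ = ⌊0.467405 × 8192/1.15⌋
     = ⌊3329.549⌋ = 3329.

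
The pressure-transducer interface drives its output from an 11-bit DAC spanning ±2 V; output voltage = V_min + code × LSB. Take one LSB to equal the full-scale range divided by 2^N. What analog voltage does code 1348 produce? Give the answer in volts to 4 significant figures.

Range = 2 − (-2) = 4 V. LSB = 4 V / 2^11.
V_out = V_min + code × LSB = -2 V + 1348 × 4 V / 2048
      = -2 + 2.63281 = 0.632813 V.

0.6328 V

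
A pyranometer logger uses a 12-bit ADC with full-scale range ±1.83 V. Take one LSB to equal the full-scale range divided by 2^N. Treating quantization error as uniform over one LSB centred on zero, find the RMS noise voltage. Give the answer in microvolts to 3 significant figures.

Full-scale range = 1.83 V − (-1.83 V) = 3.66 V.
LSB = 3.66 V ÷ 2^12 = 3.66/4096 V = 0.89355 mV.
V_rms = LSB/√12 = 0.89355 mV / √12 = 258 µV.

258 µV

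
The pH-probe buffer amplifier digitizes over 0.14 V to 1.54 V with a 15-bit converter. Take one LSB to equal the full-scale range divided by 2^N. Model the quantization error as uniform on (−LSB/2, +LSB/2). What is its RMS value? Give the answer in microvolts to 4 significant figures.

12.33 µV

Full-scale range = 1.54 V − (0.14 V) = 1.4 V.
Step size = 1.4/32768 V = 42.7246 µV.
RMS of a uniform error over width LSB is LSB/√12 = 12.33 µV.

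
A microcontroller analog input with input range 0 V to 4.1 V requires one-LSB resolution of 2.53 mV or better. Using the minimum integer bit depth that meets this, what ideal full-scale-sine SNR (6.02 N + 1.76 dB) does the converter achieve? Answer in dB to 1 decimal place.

Span = 4.1 V.
4.1 V / 2.53 mV = 1621. Since 2^10 = 1024 and 2^11 = 2048, N = 11.
Ideal SNR at N = 11: 6.02·11 + 1.76 = 68.0 dB.

68.0 dB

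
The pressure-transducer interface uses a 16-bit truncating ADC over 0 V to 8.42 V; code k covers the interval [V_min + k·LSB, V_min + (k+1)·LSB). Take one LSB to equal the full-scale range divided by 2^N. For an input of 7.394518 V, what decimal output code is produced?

V_FS = 8.42 V. LSB = 8.42 V / 2^16 ≈ 128.5 µV.
V_in − V_min = 7.394518 − (0) = 7.394518 V.
Divide by LSB: 7.394518 × 65536/8.42 = 57554.2912.
Truncating gives code 57554.

57554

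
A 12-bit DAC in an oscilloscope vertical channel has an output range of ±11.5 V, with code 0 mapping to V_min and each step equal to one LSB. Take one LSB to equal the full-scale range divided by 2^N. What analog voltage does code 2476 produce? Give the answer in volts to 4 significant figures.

The full-scale span is 11.5 − (-11.5) = 23 V. LSB = 23 V / 2^12.
V_out = -11.5 + 2476 × (23/4096) V
      = -11.5 + 13.9033 = 2.40332 V.

2.403 V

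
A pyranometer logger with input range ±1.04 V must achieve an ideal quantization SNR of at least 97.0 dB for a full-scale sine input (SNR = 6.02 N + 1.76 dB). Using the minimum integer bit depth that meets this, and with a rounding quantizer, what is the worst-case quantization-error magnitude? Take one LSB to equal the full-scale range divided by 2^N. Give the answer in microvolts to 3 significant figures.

15.9 µV

Full-scale range = 1.04 V − (-1.04 V) = 2.08 V.
Solving 6.02 N ≥ 97.0 − 1.76: N ≥ 15.821. Round up → N = 16.
Step size = 2.08/65536 V = 31.738 µV.
Half an LSB is 15.9 µV.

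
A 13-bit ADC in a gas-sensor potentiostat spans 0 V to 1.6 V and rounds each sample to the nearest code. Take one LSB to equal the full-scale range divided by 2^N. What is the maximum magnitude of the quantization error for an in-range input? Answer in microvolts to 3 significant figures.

V_FS = 1.6 V.
One LSB is 1.6 V / 8192 = 195.31 µV.
A rounding quantizer has |error| ≤ LSB/2 = 97.7 µV.

97.7 µV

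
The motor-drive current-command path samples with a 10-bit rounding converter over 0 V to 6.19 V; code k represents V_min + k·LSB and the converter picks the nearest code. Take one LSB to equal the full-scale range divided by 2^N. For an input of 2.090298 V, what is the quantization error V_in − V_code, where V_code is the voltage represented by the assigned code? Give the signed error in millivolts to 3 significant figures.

Full-scale range = 6.19 V. LSB = 6.19 V / 2^10 ≈ 6.045 mV.
(V_in − V_min)/LSB = (2.090298 − (0)) × 1024/6.19 = 345.7940 → nearest code k = 346.
V_code = V_min + k × range/2^10 = 0 + 346 × 6.19/1024 = 2.091542969 V.
e = 2.090298 − (2.091542969) = −1.24 mV.

−1.24 mV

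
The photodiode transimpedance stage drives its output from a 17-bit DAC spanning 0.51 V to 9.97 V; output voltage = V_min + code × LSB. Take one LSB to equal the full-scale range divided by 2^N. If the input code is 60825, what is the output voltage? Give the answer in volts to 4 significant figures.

The full-scale span is 9.97 − (0.51) = 9.46 V. LSB = 9.46 V / 2^17.
V_out = 0.51 + 60825 × (9.46/131072) V
      = 0.51 + 4.38999 = 4.89999 V.

4.900 V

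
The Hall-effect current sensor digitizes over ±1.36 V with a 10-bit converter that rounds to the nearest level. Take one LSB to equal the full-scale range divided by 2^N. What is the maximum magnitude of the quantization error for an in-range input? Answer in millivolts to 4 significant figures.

1.328 mV

Span: 1.36 V − (-1.36 V) = 2.72 V.
Step size = 2.72/1024 V = 2.65625 mV.
Worst-case error for round-to-nearest is half an LSB: 1.328 mV.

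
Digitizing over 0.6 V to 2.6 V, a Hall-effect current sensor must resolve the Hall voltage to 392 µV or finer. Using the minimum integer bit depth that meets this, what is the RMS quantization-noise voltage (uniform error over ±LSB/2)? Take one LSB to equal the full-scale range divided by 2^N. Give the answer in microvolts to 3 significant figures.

The full-scale span is 2.6 − (0.6) = 2 V.
Need 2^N ≥ 2 V / 392 µV = 5102 → N_min = 13.
LSB = 2 V ÷ 2^13 = 2/8192 V = 244.14 µV.
RMS noise = LSB/√12 = 70.5 µV.

70.5 µV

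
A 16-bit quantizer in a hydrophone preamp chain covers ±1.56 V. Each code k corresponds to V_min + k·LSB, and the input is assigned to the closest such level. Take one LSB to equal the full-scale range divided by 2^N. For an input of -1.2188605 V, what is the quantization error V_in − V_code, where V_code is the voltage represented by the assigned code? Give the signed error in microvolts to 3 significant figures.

−15.3 µV

The full-scale span is 1.56 − (-1.56) = 3.12 V. LSB = 3.12 V / 2^16 ≈ 47.61 µV.
Position in LSBs: (-1.2188605 − (-1.56)) × 65536/3.12 = 7165.6789; rounding gives k = 7166.
Reconstructed level: -1.56 + 7166 × 3.12/65536 V = -1.2188452148 V.
V_in − V_code = -1.2188605 − (-1.2188452148) = −15.3 µV.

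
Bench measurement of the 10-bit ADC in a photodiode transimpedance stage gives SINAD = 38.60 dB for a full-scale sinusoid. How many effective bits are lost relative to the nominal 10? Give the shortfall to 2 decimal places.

3.88 bits

N_eff = (38.60 − 1.76)/6.02 = 6.1196 bits.
Shortfall = 10 − 6.1196 = 3.8804 bits.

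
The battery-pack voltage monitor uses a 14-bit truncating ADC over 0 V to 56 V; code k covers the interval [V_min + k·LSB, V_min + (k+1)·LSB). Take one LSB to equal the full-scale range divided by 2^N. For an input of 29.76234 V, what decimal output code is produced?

Range is 56 V. LSB = 56 V / 2^14 ≈ 3.418 mV.
code = ⌊(V_in − V_min)/LSB⌋ = ⌊(V_in − V_min) × 2^14 / range⌋
     = ⌊(29.76234 − (0)) × 16384 / 56⌋ = ⌊29.76234 × 16384/56⌋
     = ⌊8707.610⌋ = 8707.

8707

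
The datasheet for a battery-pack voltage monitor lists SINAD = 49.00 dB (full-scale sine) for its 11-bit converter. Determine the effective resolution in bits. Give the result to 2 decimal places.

7.85 bits

(49.00 − 1.76) / 6.02 = 47.24/6.02 = 7.8472 effective bits.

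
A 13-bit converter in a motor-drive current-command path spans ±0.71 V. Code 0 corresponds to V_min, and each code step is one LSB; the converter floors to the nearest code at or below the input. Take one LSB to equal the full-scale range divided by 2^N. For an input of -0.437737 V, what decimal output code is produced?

1570

Range = 0.71 − (-0.71) = 1.42 V. LSB = 1.42 V / 2^13 ≈ 173.3 µV.
code = ⌊(V_in − V_min)/LSB⌋ = ⌊(V_in − V_min) × 2^13 / range⌋
     = ⌊(-0.437737 − (-0.71)) × 8192 / 1.42⌋ = ⌊0.272263 × 8192/1.42⌋
     = ⌊1570.689⌋ = 1570.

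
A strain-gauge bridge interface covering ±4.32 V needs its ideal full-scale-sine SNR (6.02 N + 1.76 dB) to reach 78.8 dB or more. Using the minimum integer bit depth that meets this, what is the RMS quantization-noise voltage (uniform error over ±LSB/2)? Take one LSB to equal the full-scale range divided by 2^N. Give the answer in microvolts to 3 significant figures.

Range = 4.32 − (-4.32) = 8.64 V.
6.02 N + 1.76 ≥ 78.8 gives N ≥ 12.797, so the minimum integer is 13.
LSB = 8.64 V / 2^13 = 1.0547 mV.
V_rms = LSB/√12 = 304 µV.

304 µV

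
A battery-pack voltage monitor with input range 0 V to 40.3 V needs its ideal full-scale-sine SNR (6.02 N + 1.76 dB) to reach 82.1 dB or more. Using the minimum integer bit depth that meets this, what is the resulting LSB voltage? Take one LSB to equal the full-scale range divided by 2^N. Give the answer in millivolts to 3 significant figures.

2.46 mV

Full-scale range = 40.3 V.
N ≥ (82.1 − 1.76)/6.02 = 13.346 → N_min = 14.
One LSB is 40.3 V / 16384 = 2.46 mV.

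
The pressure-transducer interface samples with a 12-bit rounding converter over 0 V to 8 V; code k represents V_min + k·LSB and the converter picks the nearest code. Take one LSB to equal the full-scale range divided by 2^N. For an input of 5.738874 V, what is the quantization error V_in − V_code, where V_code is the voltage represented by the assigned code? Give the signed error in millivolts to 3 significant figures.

+0.593 mV

Full-scale range = 8 V. LSB = 8 V / 2^12 ≈ 1.953 mV.
(V_in − V_min)/LSB = (5.738874 − (0)) × 4096/8 = 2938.3035 → nearest code k = 2938.
V_code = 0 + (2938/4096) × 8 = 5.738281250 V.
Error = V_in − V_code = 5.738874 − (5.738281250) = +0.593 mV.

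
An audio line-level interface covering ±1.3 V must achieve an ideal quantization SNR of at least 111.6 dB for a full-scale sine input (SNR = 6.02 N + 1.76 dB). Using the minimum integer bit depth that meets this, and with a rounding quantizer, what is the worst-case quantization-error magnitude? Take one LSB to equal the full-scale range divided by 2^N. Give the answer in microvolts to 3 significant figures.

Full-scale range = 1.3 V − (-1.3 V) = 2.6 V.
6.02 N + 1.76 ≥ 111.6 gives N ≥ 18.246, so the minimum integer is 19.
Step size = 2.6/524288 V = 4.9591 µV.
|e|_max = LSB/2 = 2.48 µV.

2.48 µV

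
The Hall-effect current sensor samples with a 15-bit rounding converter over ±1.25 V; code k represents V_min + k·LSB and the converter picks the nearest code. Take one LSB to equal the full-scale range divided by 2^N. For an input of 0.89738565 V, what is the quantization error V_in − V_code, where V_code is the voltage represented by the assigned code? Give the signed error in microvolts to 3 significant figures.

+16.3 µV

The full-scale span is 1.25 − (-1.25) = 2.5 V. LSB = 2.5 V / 2^15 ≈ 76.29 µV.
(V_in − V_min)/LSB = (0.89738565 − (-1.25)) × 32768/2.5 = 28146.2132 → nearest code k = 28146.
V_code = V_min + k × range/2^15 = -1.25 + 28146 × 2.5/32768 = 0.89736938477 V.
V_in − V_code = 0.89738565 − (0.89736938477) = +16.3 µV.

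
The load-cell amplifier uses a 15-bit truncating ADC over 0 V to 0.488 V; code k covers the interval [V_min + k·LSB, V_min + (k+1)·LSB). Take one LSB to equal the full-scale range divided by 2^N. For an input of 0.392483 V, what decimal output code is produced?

Range is 0.488 V. LSB = 0.488 V / 2^15 ≈ 14.89 µV.
code = ⌊(V_in − V_min)/LSB⌋ = ⌊(V_in − V_min) × 2^15 / range⌋
     = ⌊(0.392483 − (0)) × 32768 / 0.488⌋ = ⌊0.392483 × 32768/0.488⌋
     = ⌊26354.268⌋ = 26354.

26354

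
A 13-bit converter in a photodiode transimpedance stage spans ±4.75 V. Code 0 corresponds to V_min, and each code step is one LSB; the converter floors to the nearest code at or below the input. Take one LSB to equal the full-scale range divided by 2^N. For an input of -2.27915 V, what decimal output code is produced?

The full-scale span is 4.75 − (-4.75) = 9.5 V. LSB = 9.5 V / 2^13 ≈ 1.160 mV.
V_in − V_min = -2.27915 − (-4.75) = 2.47085 V.
Divide by LSB: 2.47085 × 8192/9.5 = 2130.6530.
Truncating gives code 2130.

2130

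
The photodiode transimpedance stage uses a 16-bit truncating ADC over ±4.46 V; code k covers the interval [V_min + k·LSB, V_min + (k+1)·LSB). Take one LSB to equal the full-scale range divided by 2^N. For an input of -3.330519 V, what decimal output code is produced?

Range = 4.46 − (-4.46) = 8.92 V. LSB = 8.92 V / 2^16 ≈ 136.1 µV.
V_in − V_min = -3.330519 − (-4.46) = 1.129481 V.
Divide by LSB: 1.129481 × 65536/8.92 = 8298.3931.
Truncating gives code 8298.

8298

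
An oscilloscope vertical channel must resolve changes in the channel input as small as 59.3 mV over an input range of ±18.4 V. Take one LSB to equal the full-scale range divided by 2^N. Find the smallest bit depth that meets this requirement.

10 bits

The full-scale span is 18.4 − (-18.4) = 36.8 V.
Required number of levels: 36.8/59.3 mV = 620.57; smallest N with 2^N ≥ that is 10.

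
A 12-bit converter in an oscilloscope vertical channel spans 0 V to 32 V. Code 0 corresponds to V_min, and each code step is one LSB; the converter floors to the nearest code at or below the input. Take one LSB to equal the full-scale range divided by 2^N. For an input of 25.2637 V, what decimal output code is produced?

3233

Full-scale range = 32 V. LSB = 32 V / 2^12 ≈ 7.812 mV.
code = ⌊(V_in − V_min)/LSB⌋ = ⌊(V_in − V_min) × 2^12 / range⌋
     = ⌊(25.2637 − (0)) × 4096 / 32⌋ = ⌊25.2637 × 4096/32⌋
     = ⌊3233.754⌋ = 3233.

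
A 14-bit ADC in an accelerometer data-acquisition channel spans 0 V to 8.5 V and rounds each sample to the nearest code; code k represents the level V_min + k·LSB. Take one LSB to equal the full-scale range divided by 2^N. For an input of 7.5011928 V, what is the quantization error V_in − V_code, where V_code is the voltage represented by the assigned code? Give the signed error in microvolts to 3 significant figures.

Range is 8.5 V. LSB = 8.5 V / 2^14 ≈ 0.5188 mV.
(V_in − V_min)/LSB = (7.5011928 − (0)) × 16384/8.5 = 14458.7697 → nearest code k = 14459.
V_code = 0 + (14459/16384) × 8.5 = 7.5013122559 V.
Error = V_in − V_code = 7.5011928 − (7.5013122559) = −119 µV.

−119 µV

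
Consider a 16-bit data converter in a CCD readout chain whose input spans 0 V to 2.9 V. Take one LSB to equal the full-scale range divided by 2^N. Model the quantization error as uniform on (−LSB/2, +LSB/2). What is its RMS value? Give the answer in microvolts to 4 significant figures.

V_FS = 2.9 V.
One LSB is 2.9 V / 65536 = 44.2505 µV.
V_rms = LSB/√12 = 44.2505 µV / √12 = 12.77 µV.

12.77 µV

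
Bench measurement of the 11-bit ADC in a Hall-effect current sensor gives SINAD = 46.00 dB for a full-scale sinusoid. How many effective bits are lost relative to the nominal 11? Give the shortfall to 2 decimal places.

ENOB = (SINAD − 1.76)/6.02 = (46.00 − 1.76)/6.02 = 7.3488 bits.
11 − 7.3488 = 3.65 bits below nominal.

3.65 bits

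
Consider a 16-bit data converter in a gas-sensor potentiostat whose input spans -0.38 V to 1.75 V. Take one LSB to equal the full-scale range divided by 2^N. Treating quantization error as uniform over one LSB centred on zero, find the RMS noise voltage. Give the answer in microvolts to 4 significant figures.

9.382 µV

Full-scale range = 1.75 V − (-0.38 V) = 2.13 V.
One LSB is 2.13 V / 65536 = 32.5012 µV.
σ_q = LSB/√12 = 32.5012 µV/3.4641 = 9.382 µV.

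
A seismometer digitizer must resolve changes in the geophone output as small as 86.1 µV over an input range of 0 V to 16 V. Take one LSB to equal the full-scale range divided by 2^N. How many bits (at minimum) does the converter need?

18 bits

Full-scale range = 16 V.
Need 2^N ≥ 16 V / 86.1 µV = 185800 → N_min = 18.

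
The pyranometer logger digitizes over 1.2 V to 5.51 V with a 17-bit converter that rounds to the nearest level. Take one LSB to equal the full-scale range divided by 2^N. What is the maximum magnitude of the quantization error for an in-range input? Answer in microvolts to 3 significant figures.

Span: 5.51 V − (1.2 V) = 4.31 V.
One LSB is 4.31 V / 131072 = 32.883 µV.
|e|_max = LSB/2 = 16.4 µV.

16.4 µV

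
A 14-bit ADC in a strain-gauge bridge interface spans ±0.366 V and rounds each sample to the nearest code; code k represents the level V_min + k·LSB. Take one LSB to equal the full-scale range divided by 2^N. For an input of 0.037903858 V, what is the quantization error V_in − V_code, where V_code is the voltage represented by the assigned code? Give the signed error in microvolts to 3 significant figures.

Full-scale range = 0.366 V − (-0.366 V) = 0.732 V. LSB = 0.732 V / 2^14 ≈ 44.68 µV.
(0.037903858 − (-0.366)) / LSB = 0.403903858 × 16384/0.732 = 9040.3836. Nearest integer: k = 9040.
V_code = V_min + k × range/2^14 = -0.366 + 9040 × 0.732/16384 = 0.037886718750 V.
e = 0.037903858 − (0.037886718750) = +17.1 µV.

+17.1 µV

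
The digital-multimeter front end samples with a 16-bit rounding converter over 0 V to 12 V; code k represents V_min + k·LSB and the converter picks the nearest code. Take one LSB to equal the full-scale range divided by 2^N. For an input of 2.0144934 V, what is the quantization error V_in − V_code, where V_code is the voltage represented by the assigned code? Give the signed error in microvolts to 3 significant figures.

V_FS = 12 V. LSB = 12 V / 2^16 ≈ 183.1 µV.
(2.0144934 − (0)) / LSB = 2.0144934 × 65536/12 = 11001.8200. Nearest integer: k = 11002.
Reconstructed level: 0 + 11002 × 12/65536 V = 2.0145263672 V.
V_in − V_code = 2.0144934 − (2.0145263672) = −33.0 µV.

−33.0 µV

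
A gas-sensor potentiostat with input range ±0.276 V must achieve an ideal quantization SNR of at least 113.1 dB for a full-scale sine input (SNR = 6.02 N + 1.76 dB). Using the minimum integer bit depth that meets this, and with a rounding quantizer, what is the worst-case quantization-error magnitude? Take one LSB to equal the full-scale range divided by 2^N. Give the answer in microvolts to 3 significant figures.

0.526 µV

The full-scale span is 0.276 − (-0.276) = 0.552 V.
6.02 N + 1.76 ≥ 113.1 gives N ≥ 18.495, so the minimum integer is 19.
Step size = 0.552/524288 V = 1.0529 µV.
|e|_max = LSB/2 = 0.526 µV.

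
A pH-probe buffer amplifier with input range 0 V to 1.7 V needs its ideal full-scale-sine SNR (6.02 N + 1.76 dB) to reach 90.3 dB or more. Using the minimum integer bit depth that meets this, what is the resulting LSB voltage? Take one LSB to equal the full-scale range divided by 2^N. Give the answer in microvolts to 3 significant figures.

51.9 µV

Full-scale range = 1.7 V.
6.02 N + 1.76 ≥ 90.3 gives N ≥ 14.708, so the minimum integer is 15.
One LSB is 1.7 V / 32768 = 51.9 µV.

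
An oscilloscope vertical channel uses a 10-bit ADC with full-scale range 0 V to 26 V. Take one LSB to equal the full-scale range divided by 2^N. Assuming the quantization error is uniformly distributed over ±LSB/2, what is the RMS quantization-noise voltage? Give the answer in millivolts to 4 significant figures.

7.330 mV

Full-scale range = 26 V.
LSB = 26 V ÷ 2^10 = 26/1024 V = 25.3906 mV.
For a uniform distribution on [−LSB/2, +LSB/2], V_rms = LSB/√12 = 25.3906 mV/3.4641 = 7.330 mV.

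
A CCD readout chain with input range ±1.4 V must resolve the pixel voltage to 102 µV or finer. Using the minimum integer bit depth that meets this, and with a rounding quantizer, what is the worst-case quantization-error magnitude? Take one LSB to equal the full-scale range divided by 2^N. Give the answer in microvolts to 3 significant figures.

42.7 µV

Full-scale range = 1.4 V − (-1.4 V) = 2.8 V.
2.8 V / 102 µV = 27450. Since 2^14 = 16384 and 2^15 = 32768, N = 15.
Step size = 2.8/32768 V = 85.449 µV.
|e|_max = LSB/2 = 42.7 µV.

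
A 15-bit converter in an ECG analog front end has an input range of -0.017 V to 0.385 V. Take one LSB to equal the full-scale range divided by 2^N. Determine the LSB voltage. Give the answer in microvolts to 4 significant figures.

Full-scale range = 0.385 V − (-0.017 V) = 0.402 V.
2^15 = 32768 levels.
LSB = 0.402 V / 2^15 = 12.27 µV.

12.27 µV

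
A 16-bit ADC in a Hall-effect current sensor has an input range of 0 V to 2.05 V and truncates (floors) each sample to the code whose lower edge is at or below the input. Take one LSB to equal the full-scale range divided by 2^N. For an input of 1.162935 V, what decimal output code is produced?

V_FS = 2.05 V. LSB = 2.05 V / 2^16 ≈ 31.28 µV.
V_in − V_min = 1.162935 − (0) = 1.162935 V.
Divide by LSB: 1.162935 × 65536/2.05 = 37177.6137.
Truncating gives code 37177.

37177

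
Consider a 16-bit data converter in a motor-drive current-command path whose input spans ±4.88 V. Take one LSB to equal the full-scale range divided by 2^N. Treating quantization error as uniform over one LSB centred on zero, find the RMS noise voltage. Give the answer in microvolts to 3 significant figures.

The full-scale span is 4.88 − (-4.88) = 9.76 V.
LSB = 9.76 V ÷ 2^16 = 9.76/65536 V = 148.93 µV.
V_rms = LSB/√12 = 148.93 µV / √12 = 43.0 µV.

43.0 µV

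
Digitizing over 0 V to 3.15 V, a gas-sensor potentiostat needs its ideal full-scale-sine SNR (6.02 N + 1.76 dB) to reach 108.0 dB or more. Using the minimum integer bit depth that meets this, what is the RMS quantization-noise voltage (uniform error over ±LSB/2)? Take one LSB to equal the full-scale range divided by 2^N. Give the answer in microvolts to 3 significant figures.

Full-scale range = 3.15 V.
6.02 N + 1.76 ≥ 108.0 gives N ≥ 17.648, so the minimum integer is 18.
LSB = 3.15 V ÷ 2^18 = 3.15/262144 V = 12.016 µV.
RMS noise = LSB/√12 = 3.47 µV.

3.47 µV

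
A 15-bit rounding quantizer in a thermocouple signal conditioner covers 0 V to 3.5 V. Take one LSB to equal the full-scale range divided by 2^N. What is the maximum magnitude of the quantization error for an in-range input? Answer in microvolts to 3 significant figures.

Full-scale range = 3.5 V.
One LSB is 3.5 V / 32768 = 106.81 µV.
A rounding quantizer has |error| ≤ LSB/2 = 53.4 µV.

53.4 µV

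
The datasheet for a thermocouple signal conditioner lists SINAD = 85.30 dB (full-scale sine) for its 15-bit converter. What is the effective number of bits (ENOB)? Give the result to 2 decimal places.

13.88 bits

Inverting SNR = 6.02 N + 1.76: N_eff = (85.30 − 1.76)/6.02 = 13.8771.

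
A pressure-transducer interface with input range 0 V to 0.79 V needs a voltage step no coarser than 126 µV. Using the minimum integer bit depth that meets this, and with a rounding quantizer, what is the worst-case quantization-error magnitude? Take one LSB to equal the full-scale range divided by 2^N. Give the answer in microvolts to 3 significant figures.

Span = 0.79 V.
Required number of levels: 0.79/126 µV = 6269.8; smallest N with 2^N ≥ that is 13.
One LSB is 0.79 V / 8192 = 96.436 µV.
|e|_max = LSB/2 = 48.2 µV.

48.2 µV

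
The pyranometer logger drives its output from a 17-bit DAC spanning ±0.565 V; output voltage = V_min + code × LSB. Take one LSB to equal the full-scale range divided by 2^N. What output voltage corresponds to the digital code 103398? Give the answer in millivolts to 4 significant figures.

Span: 0.565 V − (-0.565 V) = 1.13 V. LSB = 1.13 V / 2^17.
Output = V_min + (103398/131072) × range = -0.565 + 0.788864 × 1.13 V
      = -0.565 + 0.891416 = 0.326416 V.

326.4 mV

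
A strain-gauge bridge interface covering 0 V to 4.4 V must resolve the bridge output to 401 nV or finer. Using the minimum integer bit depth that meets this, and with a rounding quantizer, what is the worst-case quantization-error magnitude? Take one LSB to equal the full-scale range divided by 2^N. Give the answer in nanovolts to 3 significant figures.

V_FS = 4.4 V.
Need 2^N ≥ 4.4 V / 401 nV = 1.097e7 → N_min = 24.
Step size = 4.4/16777216 V = 262.26 nV.
Half an LSB is 131 nV.

131 nV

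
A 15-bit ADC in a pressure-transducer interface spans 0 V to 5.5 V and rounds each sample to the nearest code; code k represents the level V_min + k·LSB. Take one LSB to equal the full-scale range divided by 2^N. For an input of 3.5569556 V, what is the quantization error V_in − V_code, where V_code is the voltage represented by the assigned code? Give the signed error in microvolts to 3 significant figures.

Range is 5.5 V. LSB = 5.5 V / 2^15 ≈ 167.8 µV.
Position in LSBs: (3.5569556 − (0)) × 32768/5.5 = 21191.6947; rounding gives k = 21192.
V_code = 0 + (21192/32768) × 5.5 = 3.5570068359 V.
Error = V_in − V_code = 3.5569556 − (3.5570068359) = −51.2 µV.

−51.2 µV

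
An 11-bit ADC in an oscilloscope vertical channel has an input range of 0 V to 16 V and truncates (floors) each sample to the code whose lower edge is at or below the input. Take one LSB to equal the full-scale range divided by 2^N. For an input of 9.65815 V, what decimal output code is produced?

1236

Range is 16 V. LSB = 16 V / 2^11 ≈ 7.812 mV.
V_in − V_min = 9.65815 − (0) = 9.65815 V.
Divide by LSB: 9.65815 × 2048/16 = 1236.2432.
Truncating gives code 1236.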